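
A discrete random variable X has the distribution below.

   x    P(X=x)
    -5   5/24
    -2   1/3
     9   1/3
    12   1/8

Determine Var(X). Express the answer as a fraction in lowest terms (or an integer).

E[X] = (5/24)·(-5) + (1/3)·(-2) + (1/3)·9 + (1/8)·12 = 67/24
E[X²] = (5/24)·25 + (1/3)·4 + (1/3)·81 + (1/8)·144 = 1237/24
Var(X) = 1237/24 − (67/24)² = 25199/576

25199/576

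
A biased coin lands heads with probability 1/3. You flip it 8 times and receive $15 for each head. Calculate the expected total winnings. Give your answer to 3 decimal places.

$40.000

E[#heads] = 8·1/3 = 8/3 (linearity over flips).
E[winnings] = 15·8/3 = 40.
≈ 40.000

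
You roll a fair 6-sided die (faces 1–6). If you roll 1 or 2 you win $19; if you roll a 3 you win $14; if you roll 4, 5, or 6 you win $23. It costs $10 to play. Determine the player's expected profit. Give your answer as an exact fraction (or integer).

61/6 dollars

E[payout] = (1/6)·14 + (1/3)·19 + (1/2)·23 = 121/6
Expected profit = 121/6 − 10 = 61/6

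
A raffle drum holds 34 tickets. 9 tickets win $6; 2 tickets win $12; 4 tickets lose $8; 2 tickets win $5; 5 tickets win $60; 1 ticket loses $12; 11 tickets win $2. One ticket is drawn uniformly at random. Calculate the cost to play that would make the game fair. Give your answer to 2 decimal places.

E[payout] = (9/34)·6 + (2/34)·12 + (4/34)·(-8) + (2/34)·5 + (5/34)·60 + (1/34)·(-12) + (11/34)·2 = 183/17
Fair fee = E[payout] = 183/17 ≈ $10.76

$10.76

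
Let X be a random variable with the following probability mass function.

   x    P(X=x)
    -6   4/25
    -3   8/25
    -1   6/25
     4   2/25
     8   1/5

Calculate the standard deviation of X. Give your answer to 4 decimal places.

E[X] = -6/25, E[X²] = 574/25
Var(X) = E[X²] − (E[X])² = 574/25 − 36/625 = 14314/625
SD(X) = √(14314/625) ≈ 4.7856

4.7856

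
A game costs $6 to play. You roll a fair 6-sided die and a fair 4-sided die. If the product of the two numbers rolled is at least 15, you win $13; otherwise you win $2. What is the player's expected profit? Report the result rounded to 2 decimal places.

-$1.71

E[payout] = (19/24)·2 + (5/24)·13 = 103/24
Expected profit = 103/24 − 6 = -41/24 ≈ -$1.71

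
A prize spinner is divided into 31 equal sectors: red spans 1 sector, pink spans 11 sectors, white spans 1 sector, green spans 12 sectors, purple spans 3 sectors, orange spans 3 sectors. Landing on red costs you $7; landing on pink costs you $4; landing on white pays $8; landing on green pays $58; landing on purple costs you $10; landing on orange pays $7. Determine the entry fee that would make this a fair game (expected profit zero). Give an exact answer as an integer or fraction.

644/31 dollars

E[payout] = (1/31)·(-7) + (11/31)·(-4) + (1/31)·8 + (12/31)·58 + (3/31)·(-10) + (3/31)·7 = 644/31
Fair fee = E[payout] = 644/31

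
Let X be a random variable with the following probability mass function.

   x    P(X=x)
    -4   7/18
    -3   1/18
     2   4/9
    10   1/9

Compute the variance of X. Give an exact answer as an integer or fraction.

6329/324

E[X] = (7/18)·(-4) + (1/18)·(-3) + (4/9)·2 + (1/9)·10 = 5/18
E[X²] = (7/18)·16 + (1/18)·9 + (4/9)·4 + (1/9)·100 = 353/18
Var(X) = 353/18 − (5/18)² = 6329/324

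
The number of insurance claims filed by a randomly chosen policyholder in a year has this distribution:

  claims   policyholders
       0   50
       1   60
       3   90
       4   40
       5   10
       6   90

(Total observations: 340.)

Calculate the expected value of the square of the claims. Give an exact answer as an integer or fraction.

250/17

Total = 340, so P(claims=0) = 50/340, etc.
E[X²] = (5/34)·0 + (3/17)·1 + (9/34)·9 + (2/17)·16 + (1/34)·25 + (9/34)·36
     = 250/17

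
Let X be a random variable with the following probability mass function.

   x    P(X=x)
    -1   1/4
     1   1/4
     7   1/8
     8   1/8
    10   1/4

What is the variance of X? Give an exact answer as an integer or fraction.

1311/64

E[X] = (1/4)·(-1) + (1/4)·1 + (1/8)·7 + (1/8)·8 + (1/4)·10 = 35/8
E[X²] = (1/4)·1 + (1/4)·1 + (1/8)·49 + (1/8)·64 + (1/4)·100 = 317/8
Var(X) = 317/8 − (35/8)² = 1311/64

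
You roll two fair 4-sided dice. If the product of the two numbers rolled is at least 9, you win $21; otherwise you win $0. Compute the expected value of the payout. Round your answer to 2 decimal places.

E[payout] = (3/4)·0 + (1/4)·21 = 21/4
≈ $5.25

$5.25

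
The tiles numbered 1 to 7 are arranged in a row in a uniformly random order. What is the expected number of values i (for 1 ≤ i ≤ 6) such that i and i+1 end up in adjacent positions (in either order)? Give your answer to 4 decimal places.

For each i ∈ {1,…,6}, let Xᵢ = 1 if i and i+1 are adjacent. P(Xᵢ=1) = 2·(7−1)!/7! = 2/7.
By linearity, E[ΣXᵢ] = (6)·(2/7) = 12/7.
≈ 1.7143

1.7143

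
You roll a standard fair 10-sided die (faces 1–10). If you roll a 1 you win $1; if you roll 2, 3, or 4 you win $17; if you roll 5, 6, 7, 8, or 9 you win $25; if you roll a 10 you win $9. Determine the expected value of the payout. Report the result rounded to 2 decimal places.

$18.60

E[payout] = (1/10)·1 + (1/10)·9 + (3/10)·17 + (1/2)·25 = 93/5
≈ $18.60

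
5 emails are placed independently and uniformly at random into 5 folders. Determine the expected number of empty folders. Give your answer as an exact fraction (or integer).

1024/625

Let Xⱼ=1 if folder j is empty. P(Xⱼ=1) = ((5-1)/5)^5 = 1024/3125.
By linearity, E[#empty] = 5·1024/3125 = 1024/625.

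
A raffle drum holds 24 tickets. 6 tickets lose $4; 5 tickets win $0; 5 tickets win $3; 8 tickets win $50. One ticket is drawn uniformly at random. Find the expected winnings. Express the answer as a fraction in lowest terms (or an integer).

391/24 dollars

E[payout] = (6/24)·(-4) + (5/24)·0 + (5/24)·3 + (8/24)·50 = 391/24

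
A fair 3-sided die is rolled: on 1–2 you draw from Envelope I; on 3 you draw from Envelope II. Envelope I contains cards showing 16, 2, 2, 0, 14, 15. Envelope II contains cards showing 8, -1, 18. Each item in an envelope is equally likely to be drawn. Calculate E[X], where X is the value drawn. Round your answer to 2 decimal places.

8.22

E[X | Envelope I] = (16 + 2 + 2 + 0 + 14 + 15)/6 = 49/6
E[X | Envelope II] = (8 − 1 + 18)/3 = 25/3
E[X] = (2/3)·49/6 + (1/3)·25/3 = 74/9 ≈ 8.22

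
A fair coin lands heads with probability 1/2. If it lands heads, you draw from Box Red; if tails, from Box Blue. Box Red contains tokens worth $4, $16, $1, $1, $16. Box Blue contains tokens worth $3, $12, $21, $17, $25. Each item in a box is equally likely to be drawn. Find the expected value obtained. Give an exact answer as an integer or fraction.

E[X | Box Red] = (4 + 16 + 1 + 1 + 16)/5 = 38/5
E[X | Box Blue] = (3 + 12 + 21 + 17 + 25)/5 = 78/5
E[X] = (1/2)·38/5 + (1/2)·78/5 = 58/5

58/5 dollars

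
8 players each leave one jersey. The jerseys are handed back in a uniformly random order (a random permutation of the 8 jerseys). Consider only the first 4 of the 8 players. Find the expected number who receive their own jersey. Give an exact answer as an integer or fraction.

1/2

Let Xᵢ = 1 if person i gets their own jersey. For each i, P(Xᵢ=1) = 1/8.
By linearity of expectation, E[X₁+…+X_4] = 4·(1/8) = 1/2.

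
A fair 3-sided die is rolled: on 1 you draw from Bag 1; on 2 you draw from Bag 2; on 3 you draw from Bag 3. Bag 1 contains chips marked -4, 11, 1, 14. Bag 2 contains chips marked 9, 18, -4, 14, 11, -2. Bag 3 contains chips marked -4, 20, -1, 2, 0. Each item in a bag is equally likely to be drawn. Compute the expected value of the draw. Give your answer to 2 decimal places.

5.52

E[X | Bag 1] = (-4 + 11 + 1 + 14)/4 = 11/2
E[X | Bag 2] = (9 + 18 − 4 + 14 + 11 − 2)/6 = 23/3
E[X | Bag 3] = (-4 + 20 − 1 + 2 + 0)/5 = 17/5
E[X] = (1/3)·11/2 + (1/3)·23/3 + (1/3)·17/5 = 497/90 ≈ 5.52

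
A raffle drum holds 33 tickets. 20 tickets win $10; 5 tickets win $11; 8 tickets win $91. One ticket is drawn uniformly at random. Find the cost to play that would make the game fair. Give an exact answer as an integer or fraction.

983/33 dollars

E[payout] = (20/33)·10 + (5/33)·11 + (8/33)·91 = 983/33
Fair fee = E[payout] = 983/33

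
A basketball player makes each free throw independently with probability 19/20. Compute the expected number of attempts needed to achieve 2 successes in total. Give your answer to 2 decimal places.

2.11

By linearity (sum of 2 independent geometric waits), E[trials] = 2/p = 2/(19/20) = 40/19.
≈ 2.11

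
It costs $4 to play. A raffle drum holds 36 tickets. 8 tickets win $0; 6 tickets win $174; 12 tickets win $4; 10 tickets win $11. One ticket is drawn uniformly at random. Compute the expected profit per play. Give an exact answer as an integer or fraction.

529/18 dollars

E[payout] = (8/36)·0 + (6/36)·174 + (12/36)·4 + (10/36)·11 = 601/18
Expected profit = 601/18 − 4 = 529/18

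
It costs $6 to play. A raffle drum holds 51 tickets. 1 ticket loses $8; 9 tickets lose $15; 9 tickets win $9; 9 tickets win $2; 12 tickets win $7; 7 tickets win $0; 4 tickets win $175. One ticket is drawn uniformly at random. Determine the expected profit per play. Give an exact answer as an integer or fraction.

434/51 dollars

E[payout] = (1/51)·(-8) + (9/51)·(-15) + (9/51)·9 + (9/51)·2 + (12/51)·7 + (7/51)·0 + (4/51)·175 = 740/51
Expected profit = 740/51 − 6 = 434/51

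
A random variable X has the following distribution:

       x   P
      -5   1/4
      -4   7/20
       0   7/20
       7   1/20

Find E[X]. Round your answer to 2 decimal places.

-2.30

E[X] = (1/4)·(-5) + (7/20)·(-4) + (7/20)·0 + (1/20)·7
     = -23/10 ≈ -2.30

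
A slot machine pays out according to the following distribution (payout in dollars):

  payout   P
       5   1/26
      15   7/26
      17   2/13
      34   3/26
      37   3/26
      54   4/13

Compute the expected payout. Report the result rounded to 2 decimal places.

$31.65

E[X] = (1/26)·5 + (7/26)·15 + (2/13)·17 + (3/26)·34 + (3/26)·37 + (4/13)·54
     = 823/26 ≈ 31.65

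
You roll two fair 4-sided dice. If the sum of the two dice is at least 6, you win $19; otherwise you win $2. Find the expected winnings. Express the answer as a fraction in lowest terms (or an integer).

E[payout] = (5/8)·2 + (3/8)·19 = 67/8

67/8 dollars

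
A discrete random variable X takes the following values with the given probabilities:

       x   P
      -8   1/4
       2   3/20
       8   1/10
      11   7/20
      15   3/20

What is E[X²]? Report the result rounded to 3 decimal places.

99.100

E[X²] = (1/4)·64 + (3/20)·4 + (1/10)·64 + (7/20)·121 + (3/20)·225
     = 991/10 ≈ 99.100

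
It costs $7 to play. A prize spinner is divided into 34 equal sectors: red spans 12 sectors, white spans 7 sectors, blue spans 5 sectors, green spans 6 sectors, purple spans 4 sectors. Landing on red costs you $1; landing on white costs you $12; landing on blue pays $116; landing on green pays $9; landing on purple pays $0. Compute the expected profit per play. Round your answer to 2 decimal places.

E[payout] = (12/34)·(-1) + (7/34)·(-12) + (5/34)·116 + (6/34)·9 + (4/34)·0 = 269/17
Expected profit = 269/17 − 7 = 150/17 ≈ $8.82

$8.82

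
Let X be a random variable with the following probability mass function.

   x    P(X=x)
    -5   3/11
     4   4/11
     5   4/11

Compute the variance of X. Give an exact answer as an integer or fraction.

E[X] = (3/11)·(-5) + (4/11)·4 + (4/11)·5 = 21/11
E[X²] = (3/11)·25 + (4/11)·16 + (4/11)·25 = 239/11
Var(X) = 239/11 − (21/11)² = 2188/121

2188/121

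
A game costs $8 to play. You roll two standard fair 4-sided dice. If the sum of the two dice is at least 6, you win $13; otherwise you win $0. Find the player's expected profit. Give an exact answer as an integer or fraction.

-25/8 dollars

E[payout] = (5/8)·0 + (3/8)·13 = 39/8
Expected profit = 39/8 − 8 = -25/8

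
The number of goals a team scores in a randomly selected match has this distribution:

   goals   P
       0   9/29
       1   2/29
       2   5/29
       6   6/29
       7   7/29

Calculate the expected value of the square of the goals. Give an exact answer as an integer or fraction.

581/29

E[X²] = (9/29)·0 + (2/29)·1 + (5/29)·4 + (6/29)·36 + (7/29)·49
     = 581/29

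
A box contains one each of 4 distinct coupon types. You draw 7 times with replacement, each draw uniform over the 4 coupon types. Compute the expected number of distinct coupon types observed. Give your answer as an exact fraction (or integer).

14197/4096

Let Xⱼ=1 if type j appears at least once. P(Xⱼ=1) = 1 − ((4−1)/4)^7 = 14197/16384.
E[#distinct] = 4·14197/16384 = 14197/4096.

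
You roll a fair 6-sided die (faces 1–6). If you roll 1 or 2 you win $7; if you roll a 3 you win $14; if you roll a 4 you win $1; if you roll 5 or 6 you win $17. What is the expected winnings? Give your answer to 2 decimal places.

$10.50

E[payout] = (1/6)·1 + (1/3)·7 + (1/6)·14 + (1/3)·17 = 21/2
≈ $10.50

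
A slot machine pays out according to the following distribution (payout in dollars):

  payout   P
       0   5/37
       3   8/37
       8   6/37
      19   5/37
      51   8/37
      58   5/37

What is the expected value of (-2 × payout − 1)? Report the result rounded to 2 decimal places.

E[-2x-1] = (5/37)·(-1) + (8/37)·(-7) + (6/37)·(-17) + (5/37)·(-39) + (8/37)·(-103) + (5/37)·(-117)
     = -1767/37 ≈ -47.76

-47.76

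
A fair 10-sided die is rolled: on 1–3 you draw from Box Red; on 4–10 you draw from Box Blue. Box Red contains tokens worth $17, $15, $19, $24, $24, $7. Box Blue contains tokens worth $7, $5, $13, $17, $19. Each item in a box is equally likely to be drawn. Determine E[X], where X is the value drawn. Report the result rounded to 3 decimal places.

E[X | Box Red] = (17 + 15 + 19 + 24 + 24 + 7)/6 = 53/3
E[X | Box Blue] = (7 + 5 + 13 + 17 + 19)/5 = 61/5
E[X] = (3/10)·53/3 + (7/10)·61/5 = 346/25 ≈ 13.840

$13.840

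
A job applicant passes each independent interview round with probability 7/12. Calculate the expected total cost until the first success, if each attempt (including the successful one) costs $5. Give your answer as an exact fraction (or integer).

60/7 dollars

E[#attempts] = 1/p = 12/7; E[cost] = 5·12/7 = 60/7.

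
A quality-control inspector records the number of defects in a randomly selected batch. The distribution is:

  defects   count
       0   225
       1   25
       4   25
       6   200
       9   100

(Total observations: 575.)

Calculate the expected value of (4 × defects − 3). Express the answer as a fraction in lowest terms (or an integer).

Total = 575, so P(defects=0) = 225/575, etc.
E[4x-3] = (9/23)·(-3) + (1/23)·1 + (1/23)·13 + (8/23)·21 + (4/23)·33
     = 287/23

287/23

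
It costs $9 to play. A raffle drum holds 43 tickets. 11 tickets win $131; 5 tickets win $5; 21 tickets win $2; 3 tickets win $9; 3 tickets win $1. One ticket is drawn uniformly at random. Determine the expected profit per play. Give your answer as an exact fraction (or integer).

1151/43 dollars

E[payout] = (11/43)·131 + (5/43)·5 + (21/43)·2 + (3/43)·9 + (3/43)·1 = 1538/43
Expected profit = 1538/43 − 9 = 1151/43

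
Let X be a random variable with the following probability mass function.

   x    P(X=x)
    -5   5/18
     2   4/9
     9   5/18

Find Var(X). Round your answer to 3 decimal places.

27.222

E[X] = (5/18)·(-5) + (4/9)·2 + (5/18)·9 = 2
E[X²] = (5/18)·25 + (4/9)·4 + (5/18)·81 = 281/9
Var(X) = 281/9 − (2)² = 245/9 ≈ 27.222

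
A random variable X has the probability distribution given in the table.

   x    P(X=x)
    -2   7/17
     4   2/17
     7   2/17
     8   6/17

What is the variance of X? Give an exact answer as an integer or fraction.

E[X] = (7/17)·(-2) + (2/17)·4 + (2/17)·7 + (6/17)·8 = 56/17
E[X²] = (7/17)·4 + (2/17)·16 + (2/17)·49 + (6/17)·64 = 542/17
Var(X) = 542/17 − (56/17)² = 6078/289

6078/289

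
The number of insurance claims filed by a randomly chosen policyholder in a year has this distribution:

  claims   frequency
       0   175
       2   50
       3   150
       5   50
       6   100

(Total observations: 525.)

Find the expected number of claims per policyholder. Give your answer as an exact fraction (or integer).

8/3

Total = 525, so P(claims=0) = 175/525, etc.
E[X] = (1/3)·0 + (2/21)·2 + (2/7)·3 + (2/21)·5 + (4/21)·6
     = 8/3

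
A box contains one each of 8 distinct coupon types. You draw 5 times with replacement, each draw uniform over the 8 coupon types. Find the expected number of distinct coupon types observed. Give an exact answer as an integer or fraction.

Let Xⱼ=1 if type j appears at least once. P(Xⱼ=1) = 1 − ((8−1)/8)^5 = 15961/32768.
E[#distinct] = 8·15961/32768 = 15961/4096.

15961/4096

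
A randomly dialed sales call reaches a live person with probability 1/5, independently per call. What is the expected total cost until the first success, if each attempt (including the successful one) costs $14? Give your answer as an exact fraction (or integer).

$70

E[#attempts] = 1/p = 5; E[cost] = 14·5 = 70.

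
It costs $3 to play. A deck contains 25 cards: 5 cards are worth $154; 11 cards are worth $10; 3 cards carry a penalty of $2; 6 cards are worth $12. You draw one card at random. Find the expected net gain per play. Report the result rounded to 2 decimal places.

$34.84

E[payout] = (5/25)·154 + (11/25)·10 + (3/25)·(-2) + (6/25)·12 = 946/25
Expected profit = 946/25 − 3 = 871/25 ≈ $34.84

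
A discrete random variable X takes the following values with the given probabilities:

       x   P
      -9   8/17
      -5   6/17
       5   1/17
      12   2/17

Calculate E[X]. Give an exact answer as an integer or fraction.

E[X] = (8/17)·(-9) + (6/17)·(-5) + (1/17)·5 + (2/17)·12
     = -73/17

-73/17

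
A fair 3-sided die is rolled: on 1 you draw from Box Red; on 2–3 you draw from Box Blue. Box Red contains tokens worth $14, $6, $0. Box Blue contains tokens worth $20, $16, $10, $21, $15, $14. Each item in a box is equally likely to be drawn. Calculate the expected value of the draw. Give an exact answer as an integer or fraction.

116/9 dollars

E[X | Box Red] = (14 + 6 + 0)/3 = 20/3
E[X | Box Blue] = (20 + 16 + 10 + 21 + 15 + 14)/6 = 16
E[X] = (1/3)·20/3 + (2/3)·16 = 116/9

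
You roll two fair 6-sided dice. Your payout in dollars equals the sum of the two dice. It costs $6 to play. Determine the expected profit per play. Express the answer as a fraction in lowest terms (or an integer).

$1

Distribution of the sum of the two dice: 2 w.p. 1/36, 3 w.p. 1/18, 4 w.p. 1/12, 5 w.p. 1/9, 6 w.p. 5/36, 7 w.p. 1/6, …
E[payout] = (1/36)·2 + (1/18)·3 + (1/12)·4 + (1/9)·5 + (5/36)·6 + (1/6)·7 + (5/36)·8 + (1/9)·9 + (1/12)·10 + (1/18)·11 + (1/36)·12 = 7
Expected profit = 7 − 6 = 1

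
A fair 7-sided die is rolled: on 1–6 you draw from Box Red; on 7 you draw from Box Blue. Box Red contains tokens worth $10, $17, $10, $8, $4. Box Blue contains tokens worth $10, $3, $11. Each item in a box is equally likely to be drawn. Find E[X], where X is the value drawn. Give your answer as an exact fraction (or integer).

E[X | Box Red] = (10 + 17 + 10 + 8 + 4)/5 = 49/5
E[X | Box Blue] = (10 + 3 + 11)/3 = 8
E[X] = (6/7)·49/5 + (1/7)·8 = 334/35

334/35 dollars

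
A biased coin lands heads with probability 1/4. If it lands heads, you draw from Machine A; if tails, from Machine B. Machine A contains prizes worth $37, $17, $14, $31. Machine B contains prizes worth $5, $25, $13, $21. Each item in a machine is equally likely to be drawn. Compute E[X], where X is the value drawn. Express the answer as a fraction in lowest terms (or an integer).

E[X | Machine A] = (37 + 17 + 14 + 31)/4 = 99/4
E[X | Machine B] = (5 + 25 + 13 + 21)/4 = 16
E[X] = (1/4)·99/4 + (3/4)·16 = 291/16

291/16 dollars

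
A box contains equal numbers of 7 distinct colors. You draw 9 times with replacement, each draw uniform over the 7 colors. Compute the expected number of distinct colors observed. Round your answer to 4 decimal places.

5.2519

Let Xⱼ=1 if type j appears at least once. P(Xⱼ=1) = 1 − ((7−1)/7)^9 = 30275911/40353607.
E[#distinct] = 7·30275911/40353607 = 30275911/5764801.
≈ 5.2519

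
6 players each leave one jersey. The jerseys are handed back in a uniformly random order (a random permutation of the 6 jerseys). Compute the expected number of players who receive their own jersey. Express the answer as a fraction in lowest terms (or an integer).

Let Xᵢ = 1 if person i gets their own jersey. For each i, P(Xᵢ=1) = 1/6.
By linearity of expectation, E[X₁+…+X_6] = 6·(1/6) = 1.

1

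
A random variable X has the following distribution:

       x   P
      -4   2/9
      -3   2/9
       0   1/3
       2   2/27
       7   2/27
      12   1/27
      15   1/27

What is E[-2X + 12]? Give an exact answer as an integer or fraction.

106/9

E[-2x+12] = (2/9)·20 + (2/9)·18 + (1/3)·12 + (2/27)·8 + (2/27)·(-2) + (1/27)·(-12) + (1/27)·(-18)
     = 106/9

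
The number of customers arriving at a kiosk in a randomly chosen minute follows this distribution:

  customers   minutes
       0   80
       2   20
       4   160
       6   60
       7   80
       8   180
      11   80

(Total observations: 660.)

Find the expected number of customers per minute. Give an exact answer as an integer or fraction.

Total = 660, so P(customers=0) = 80/660, etc.
E[X] = (4/33)·0 + (1/33)·2 + (8/33)·4 + (1/11)·6 + (4/33)·7 + (3/11)·8 + (4/33)·11
     = 196/33

196/33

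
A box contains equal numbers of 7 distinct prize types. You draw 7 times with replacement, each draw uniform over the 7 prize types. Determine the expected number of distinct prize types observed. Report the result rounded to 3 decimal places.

4.621

Let Xⱼ=1 if type j appears at least once. P(Xⱼ=1) = 1 − ((7−1)/7)^7 = 543607/823543.
E[#distinct] = 7·543607/823543 = 543607/117649.
≈ 4.621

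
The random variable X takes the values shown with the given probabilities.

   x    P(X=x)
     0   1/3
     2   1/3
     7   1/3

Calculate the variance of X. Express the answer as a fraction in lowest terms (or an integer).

E[X] = (1/3)·0 + (1/3)·2 + (1/3)·7 = 3
E[X²] = (1/3)·0 + (1/3)·4 + (1/3)·49 = 53/3
Var(X) = 53/3 − (3)² = 26/3

26/3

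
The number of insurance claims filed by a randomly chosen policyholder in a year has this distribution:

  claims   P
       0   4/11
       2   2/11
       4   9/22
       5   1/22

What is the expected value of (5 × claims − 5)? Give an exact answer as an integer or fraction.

135/22

E[5x-5] = (4/11)·(-5) + (2/11)·5 + (9/22)·15 + (1/22)·20
     = 135/22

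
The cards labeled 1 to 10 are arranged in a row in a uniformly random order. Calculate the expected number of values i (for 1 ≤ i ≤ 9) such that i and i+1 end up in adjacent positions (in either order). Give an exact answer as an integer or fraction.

9/5

For each i ∈ {1,…,9}, let Xᵢ = 1 if i and i+1 are adjacent. P(Xᵢ=1) = 2·(10−1)!/10! = 2/10.
By linearity, E[ΣXᵢ] = (9)·(2/10) = 9/5.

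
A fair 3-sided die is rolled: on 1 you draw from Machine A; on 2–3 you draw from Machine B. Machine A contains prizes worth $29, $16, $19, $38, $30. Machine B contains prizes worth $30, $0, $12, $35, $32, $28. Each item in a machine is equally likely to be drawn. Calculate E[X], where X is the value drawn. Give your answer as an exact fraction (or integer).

1081/45 dollars

E[X | Machine A] = (29 + 16 + 19 + 38 + 30)/5 = 132/5
E[X | Machine B] = (30 + 0 + 12 + 35 + 32 + 28)/6 = 137/6
E[X] = (1/3)·132/5 + (2/3)·137/6 = 1081/45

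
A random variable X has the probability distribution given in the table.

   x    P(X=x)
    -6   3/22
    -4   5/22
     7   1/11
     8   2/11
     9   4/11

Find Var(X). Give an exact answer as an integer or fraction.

4945/121

E[X] = (3/22)·(-6) + (5/22)·(-4) + (1/11)·7 + (2/11)·8 + (4/11)·9 = 40/11
E[X²] = (3/22)·36 + (5/22)·16 + (1/11)·49 + (2/11)·64 + (4/11)·81 = 595/11
Var(X) = 595/11 − (40/11)² = 4945/121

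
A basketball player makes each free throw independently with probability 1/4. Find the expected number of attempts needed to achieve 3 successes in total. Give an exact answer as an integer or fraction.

By linearity (sum of 3 independent geometric waits), E[trials] = 3/p = 3/(1/4) = 12.

12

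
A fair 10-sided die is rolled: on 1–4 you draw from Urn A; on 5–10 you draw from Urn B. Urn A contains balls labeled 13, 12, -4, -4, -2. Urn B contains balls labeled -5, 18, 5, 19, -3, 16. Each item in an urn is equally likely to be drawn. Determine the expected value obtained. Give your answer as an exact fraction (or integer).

E[X | Urn A] = (13 + 12 − 4 − 4 − 2)/5 = 3
E[X | Urn B] = (-5 + 18 + 5 + 19 − 3 + 16)/6 = 25/3
E[X] = (2/5)·3 + (3/5)·25/3 = 31/5

31/5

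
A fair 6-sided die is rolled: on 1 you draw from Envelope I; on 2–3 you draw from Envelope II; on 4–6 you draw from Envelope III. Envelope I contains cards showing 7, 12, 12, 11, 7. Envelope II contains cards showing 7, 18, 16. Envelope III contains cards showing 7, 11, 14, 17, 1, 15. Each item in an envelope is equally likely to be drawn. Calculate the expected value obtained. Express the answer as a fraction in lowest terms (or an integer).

E[X | Envelope I] = (7 + 12 + 12 + 11 + 7)/5 = 49/5
E[X | Envelope II] = (7 + 18 + 16)/3 = 41/3
E[X | Envelope III] = (7 + 11 + 14 + 17 + 1 + 15)/6 = 65/6
E[X] = (1/6)·49/5 + (1/3)·41/3 + (1/2)·65/6 = 2089/180

2089/180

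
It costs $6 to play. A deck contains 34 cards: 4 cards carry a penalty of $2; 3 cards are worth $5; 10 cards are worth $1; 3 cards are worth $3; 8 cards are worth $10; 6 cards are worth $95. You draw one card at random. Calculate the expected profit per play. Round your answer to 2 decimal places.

$13.88

E[payout] = (4/34)·(-2) + (3/34)·5 + (10/34)·1 + (3/34)·3 + (8/34)·10 + (6/34)·95 = 338/17
Expected profit = 338/17 − 6 = 236/17 ≈ $13.88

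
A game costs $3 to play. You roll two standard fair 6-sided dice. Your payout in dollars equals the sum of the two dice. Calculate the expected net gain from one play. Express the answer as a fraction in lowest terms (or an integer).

$4

Distribution of the sum of the two dice: 2 w.p. 1/36, 3 w.p. 1/18, 4 w.p. 1/12, 5 w.p. 1/9, 6 w.p. 5/36, 7 w.p. 1/6, …
E[payout] = (1/36)·2 + (1/18)·3 + (1/12)·4 + (1/9)·5 + (5/36)·6 + (1/6)·7 + (5/36)·8 + (1/9)·9 + (1/12)·10 + (1/18)·11 + (1/36)·12 = 7
Expected profit = 7 − 3 = 4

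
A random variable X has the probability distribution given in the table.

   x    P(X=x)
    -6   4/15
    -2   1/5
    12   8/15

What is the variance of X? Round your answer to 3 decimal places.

67.840

E[X] = (4/15)·(-6) + (1/5)·(-2) + (8/15)·12 = 22/5
E[X²] = (4/15)·36 + (1/5)·4 + (8/15)·144 = 436/5
Var(X) = 436/5 − (22/5)² = 1696/25 ≈ 67.840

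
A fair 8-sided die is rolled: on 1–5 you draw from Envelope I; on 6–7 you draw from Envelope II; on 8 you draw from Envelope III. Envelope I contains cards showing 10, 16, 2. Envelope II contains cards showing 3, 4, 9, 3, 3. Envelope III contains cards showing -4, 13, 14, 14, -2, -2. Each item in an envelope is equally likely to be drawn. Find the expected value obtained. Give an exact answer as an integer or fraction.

E[X | Envelope I] = (10 + 16 + 2)/3 = 28/3
E[X | Envelope II] = (3 + 4 + 9 + 3 + 3)/5 = 22/5
E[X | Envelope III] = (-4 + 13 + 14 + 14 − 2 − 2)/6 = 11/2
E[X] = (5/8)·28/3 + (1/4)·22/5 + (1/8)·11/2 = 1829/240

1829/240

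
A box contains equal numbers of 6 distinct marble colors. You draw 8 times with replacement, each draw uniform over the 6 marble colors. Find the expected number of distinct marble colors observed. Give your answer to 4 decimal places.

4.6046

Let Xⱼ=1 if type j appears at least once. P(Xⱼ=1) = 1 − ((6−1)/6)^8 = 1288991/1679616.
E[#distinct] = 6·1288991/1679616 = 1288991/279936.
≈ 4.6046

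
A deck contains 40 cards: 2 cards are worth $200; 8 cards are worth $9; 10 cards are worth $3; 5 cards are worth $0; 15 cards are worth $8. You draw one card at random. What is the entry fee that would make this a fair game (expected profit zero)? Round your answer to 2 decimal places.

E[payout] = (2/40)·200 + (8/40)·9 + (10/40)·3 + (5/40)·0 + (15/40)·8 = 311/20
Fair fee = E[payout] = 311/20 ≈ $15.55

$15.55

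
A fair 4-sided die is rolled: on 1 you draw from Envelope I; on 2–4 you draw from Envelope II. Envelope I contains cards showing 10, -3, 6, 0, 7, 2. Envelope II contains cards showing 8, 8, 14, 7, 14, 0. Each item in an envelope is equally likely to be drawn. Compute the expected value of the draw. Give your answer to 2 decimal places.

7.29

E[X | Envelope I] = (10 − 3 + 6 + 0 + 7 + 2)/6 = 11/3
E[X | Envelope II] = (8 + 8 + 14 + 7 + 14 + 0)/6 = 17/2
E[X] = (1/4)·11/3 + (3/4)·17/2 = 175/24 ≈ 7.29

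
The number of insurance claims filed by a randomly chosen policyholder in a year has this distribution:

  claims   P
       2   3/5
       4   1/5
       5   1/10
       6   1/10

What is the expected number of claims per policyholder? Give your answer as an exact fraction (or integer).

E[X] = (3/5)·2 + (1/5)·4 + (1/10)·5 + (1/10)·6
     = 31/10

31/10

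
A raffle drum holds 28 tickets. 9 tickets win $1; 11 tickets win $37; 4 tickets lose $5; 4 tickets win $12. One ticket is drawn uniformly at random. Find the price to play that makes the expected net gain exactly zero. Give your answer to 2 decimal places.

E[payout] = (9/28)·1 + (11/28)·37 + (4/28)·(-5) + (4/28)·12 = 111/7
Fair fee = E[payout] = 111/7 ≈ $15.86

$15.86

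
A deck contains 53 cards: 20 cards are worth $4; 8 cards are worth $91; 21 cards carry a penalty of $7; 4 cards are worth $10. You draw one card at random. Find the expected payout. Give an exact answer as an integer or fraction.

E[payout] = (20/53)·4 + (8/53)·91 + (21/53)·(-7) + (4/53)·10 = 701/53

701/53 dollars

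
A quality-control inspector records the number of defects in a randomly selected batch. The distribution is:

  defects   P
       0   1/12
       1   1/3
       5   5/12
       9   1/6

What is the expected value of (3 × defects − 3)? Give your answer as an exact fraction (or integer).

E[3x-3] = (1/12)·(-3) + (1/3)·0 + (5/12)·12 + (1/6)·24
     = 35/4

35/4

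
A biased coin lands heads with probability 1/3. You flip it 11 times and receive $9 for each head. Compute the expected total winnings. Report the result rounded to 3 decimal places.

$33.000

E[#heads] = 11·1/3 = 11/3 (linearity over flips).
E[winnings] = 9·11/3 = 33.
≈ 33.000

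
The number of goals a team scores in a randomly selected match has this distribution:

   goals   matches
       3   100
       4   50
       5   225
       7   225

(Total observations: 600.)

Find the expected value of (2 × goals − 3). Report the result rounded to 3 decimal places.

Total = 600, so P(goals=3) = 100/600, etc.
E[2x-3] = (1/6)·3 + (1/12)·5 + (3/8)·7 + (3/8)·11
     = 23/3 ≈ 7.667

7.667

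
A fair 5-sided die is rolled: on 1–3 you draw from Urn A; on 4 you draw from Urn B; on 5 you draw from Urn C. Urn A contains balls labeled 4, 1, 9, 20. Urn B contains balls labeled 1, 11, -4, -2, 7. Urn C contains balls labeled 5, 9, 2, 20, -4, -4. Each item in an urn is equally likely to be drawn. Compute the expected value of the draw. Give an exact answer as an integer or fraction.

E[X | Urn A] = (4 + 1 + 9 + 20)/4 = 17/2
E[X | Urn B] = (1 + 11 − 4 − 2 + 7)/5 = 13/5
E[X | Urn C] = (5 + 9 + 2 + 20 − 4 − 4)/6 = 14/3
E[X] = (3/5)·17/2 + (1/5)·13/5 + (1/5)·14/3 = 983/150

983/150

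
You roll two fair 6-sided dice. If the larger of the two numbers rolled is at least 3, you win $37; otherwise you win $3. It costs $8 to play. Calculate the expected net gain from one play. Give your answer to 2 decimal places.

$25.22

E[payout] = (1/9)·3 + (8/9)·37 = 299/9
Expected profit = 299/9 − 8 = 227/9 ≈ $25.22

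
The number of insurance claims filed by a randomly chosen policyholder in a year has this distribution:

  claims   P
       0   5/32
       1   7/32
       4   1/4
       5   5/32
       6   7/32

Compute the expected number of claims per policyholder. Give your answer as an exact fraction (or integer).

E[X] = (5/32)·0 + (7/32)·1 + (1/4)·4 + (5/32)·5 + (7/32)·6
     = 53/16

53/16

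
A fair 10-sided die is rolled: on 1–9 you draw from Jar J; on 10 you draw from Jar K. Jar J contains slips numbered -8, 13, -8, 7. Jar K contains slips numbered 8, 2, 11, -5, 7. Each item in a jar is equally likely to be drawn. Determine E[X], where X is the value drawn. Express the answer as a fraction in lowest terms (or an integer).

34/25

E[X | Jar J] = (-8 + 13 − 8 + 7)/4 = 1
E[X | Jar K] = (8 + 2 + 11 − 5 + 7)/5 = 23/5
E[X] = (9/10)·1 + (1/10)·23/5 = 34/25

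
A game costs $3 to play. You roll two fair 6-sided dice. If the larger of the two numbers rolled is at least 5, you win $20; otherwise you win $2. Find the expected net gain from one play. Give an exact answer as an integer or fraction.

E[payout] = (4/9)·2 + (5/9)·20 = 12
Expected profit = 12 − 3 = 9

$9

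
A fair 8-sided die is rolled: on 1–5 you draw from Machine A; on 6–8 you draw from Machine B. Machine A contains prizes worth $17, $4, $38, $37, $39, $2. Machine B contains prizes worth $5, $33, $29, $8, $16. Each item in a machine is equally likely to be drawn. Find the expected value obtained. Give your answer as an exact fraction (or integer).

5063/240 dollars

E[X | Machine A] = (17 + 4 + 38 + 37 + 39 + 2)/6 = 137/6
E[X | Machine B] = (5 + 33 + 29 + 8 + 16)/5 = 91/5
E[X] = (5/8)·137/6 + (3/8)·91/5 = 5063/240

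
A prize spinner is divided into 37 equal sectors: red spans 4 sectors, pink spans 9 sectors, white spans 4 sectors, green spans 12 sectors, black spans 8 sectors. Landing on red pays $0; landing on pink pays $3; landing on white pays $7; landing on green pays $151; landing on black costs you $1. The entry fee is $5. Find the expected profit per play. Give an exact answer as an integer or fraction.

1674/37 dollars

E[payout] = (4/37)·0 + (9/37)·3 + (4/37)·7 + (12/37)·151 + (8/37)·(-1) = 1859/37
Expected profit = 1859/37 − 5 = 1674/37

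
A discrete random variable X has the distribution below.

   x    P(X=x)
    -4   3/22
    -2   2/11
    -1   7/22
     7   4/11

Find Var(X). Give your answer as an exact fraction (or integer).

9345/484

E[X] = (3/22)·(-4) + (2/11)·(-2) + (7/22)·(-1) + (4/11)·7 = 29/22
E[X²] = (3/22)·16 + (2/11)·4 + (7/22)·1 + (4/11)·49 = 463/22
Var(X) = 463/22 − (29/22)² = 9345/484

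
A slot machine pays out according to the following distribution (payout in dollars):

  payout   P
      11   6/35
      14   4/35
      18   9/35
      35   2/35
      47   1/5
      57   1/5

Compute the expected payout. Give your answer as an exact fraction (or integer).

E[X] = (6/35)·11 + (4/35)·14 + (9/35)·18 + (2/35)·35 + (1/5)·47 + (1/5)·57
     = 1082/35

1082/35 dollars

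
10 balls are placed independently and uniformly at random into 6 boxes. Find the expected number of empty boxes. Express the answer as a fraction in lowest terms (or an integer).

Let Xⱼ=1 if box j is empty. P(Xⱼ=1) = ((6-1)/6)^10 = 9765625/60466176.
By linearity, E[#empty] = 6·9765625/60466176 = 9765625/10077696.

9765625/10077696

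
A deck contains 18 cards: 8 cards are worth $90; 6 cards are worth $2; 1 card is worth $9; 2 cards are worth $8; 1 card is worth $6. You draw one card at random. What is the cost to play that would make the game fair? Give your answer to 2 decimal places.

$42.39

E[payout] = (8/18)·90 + (6/18)·2 + (1/18)·9 + (2/18)·8 + (1/18)·6 = 763/18
Fair fee = E[payout] = 763/18 ≈ $42.39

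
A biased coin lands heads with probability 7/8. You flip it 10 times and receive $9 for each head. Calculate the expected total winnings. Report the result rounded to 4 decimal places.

$78.7500

E[#heads] = 10·7/8 = 35/4 (linearity over flips).
E[winnings] = 9·35/4 = 315/4.
≈ 78.7500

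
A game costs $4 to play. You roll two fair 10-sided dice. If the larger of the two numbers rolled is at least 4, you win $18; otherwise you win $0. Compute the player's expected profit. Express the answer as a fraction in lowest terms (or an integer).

619/50 dollars

E[payout] = (9/100)·0 + (91/100)·18 = 819/50
Expected profit = 819/50 − 4 = 619/50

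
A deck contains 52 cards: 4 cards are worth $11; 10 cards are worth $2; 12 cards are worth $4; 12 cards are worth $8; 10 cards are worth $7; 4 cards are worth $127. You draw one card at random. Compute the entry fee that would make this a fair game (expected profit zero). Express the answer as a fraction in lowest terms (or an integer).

393/26 dollars

E[payout] = (4/52)·11 + (10/52)·2 + (12/52)·4 + (12/52)·8 + (10/52)·7 + (4/52)·127 = 393/26
Fair fee = E[payout] = 393/26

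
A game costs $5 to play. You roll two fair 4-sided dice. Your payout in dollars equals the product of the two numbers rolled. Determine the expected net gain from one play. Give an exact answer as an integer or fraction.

5/4 dollars

Distribution of the product of the two numbers rolled: 1 w.p. 1/16, 2 w.p. 1/8, 3 w.p. 1/8, 4 w.p. 3/16, 6 w.p. 1/8, 8 w.p. 1/8, …
E[payout] = (1/16)·1 + (1/8)·2 + (1/8)·3 + (3/16)·4 + (1/8)·6 + (1/8)·8 + (1/16)·9 + (1/8)·12 + (1/16)·16 = 25/4
Expected profit = 25/4 − 5 = 5/4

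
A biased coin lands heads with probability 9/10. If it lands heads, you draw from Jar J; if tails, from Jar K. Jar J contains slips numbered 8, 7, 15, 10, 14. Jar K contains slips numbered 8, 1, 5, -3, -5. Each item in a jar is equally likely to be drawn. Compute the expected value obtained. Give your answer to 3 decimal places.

9.840

E[X | Jar J] = (8 + 7 + 15 + 10 + 14)/5 = 54/5
E[X | Jar K] = (8 + 1 + 5 − 3 − 5)/5 = 6/5
E[X] = (9/10)·54/5 + (1/10)·6/5 = 246/25 ≈ 9.840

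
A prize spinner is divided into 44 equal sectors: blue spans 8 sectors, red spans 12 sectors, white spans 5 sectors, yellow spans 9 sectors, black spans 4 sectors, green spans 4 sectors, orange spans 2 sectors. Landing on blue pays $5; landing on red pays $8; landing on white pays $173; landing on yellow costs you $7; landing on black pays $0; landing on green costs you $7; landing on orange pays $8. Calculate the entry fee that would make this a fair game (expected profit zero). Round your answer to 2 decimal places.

$21.05

E[payout] = (8/44)·5 + (12/44)·8 + (5/44)·173 + (9/44)·(-7) + (4/44)·0 + (4/44)·(-7) + (2/44)·8 = 463/22
Fair fee = E[payout] = 463/22 ≈ $21.05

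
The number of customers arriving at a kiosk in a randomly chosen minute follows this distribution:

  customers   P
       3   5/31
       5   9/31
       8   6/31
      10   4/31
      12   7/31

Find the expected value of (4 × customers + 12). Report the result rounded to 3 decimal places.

41.935

E[4x+12] = (5/31)·24 + (9/31)·32 + (6/31)·44 + (4/31)·52 + (7/31)·60
     = 1300/31 ≈ 41.935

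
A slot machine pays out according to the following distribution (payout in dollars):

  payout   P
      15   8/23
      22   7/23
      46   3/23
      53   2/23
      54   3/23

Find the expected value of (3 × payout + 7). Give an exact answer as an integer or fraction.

E[3x+7] = (8/23)·52 + (7/23)·73 + (3/23)·145 + (2/23)·166 + (3/23)·169
     = 2201/23

2201/23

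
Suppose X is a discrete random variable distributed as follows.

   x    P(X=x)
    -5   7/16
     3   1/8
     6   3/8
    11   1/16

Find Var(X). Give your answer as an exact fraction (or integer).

2039/64

E[X] = (7/16)·(-5) + (1/8)·3 + (3/8)·6 + (1/16)·11 = 9/8
E[X²] = (7/16)·25 + (1/8)·9 + (3/8)·36 + (1/16)·121 = 265/8
Var(X) = 265/8 − (9/8)² = 2039/64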